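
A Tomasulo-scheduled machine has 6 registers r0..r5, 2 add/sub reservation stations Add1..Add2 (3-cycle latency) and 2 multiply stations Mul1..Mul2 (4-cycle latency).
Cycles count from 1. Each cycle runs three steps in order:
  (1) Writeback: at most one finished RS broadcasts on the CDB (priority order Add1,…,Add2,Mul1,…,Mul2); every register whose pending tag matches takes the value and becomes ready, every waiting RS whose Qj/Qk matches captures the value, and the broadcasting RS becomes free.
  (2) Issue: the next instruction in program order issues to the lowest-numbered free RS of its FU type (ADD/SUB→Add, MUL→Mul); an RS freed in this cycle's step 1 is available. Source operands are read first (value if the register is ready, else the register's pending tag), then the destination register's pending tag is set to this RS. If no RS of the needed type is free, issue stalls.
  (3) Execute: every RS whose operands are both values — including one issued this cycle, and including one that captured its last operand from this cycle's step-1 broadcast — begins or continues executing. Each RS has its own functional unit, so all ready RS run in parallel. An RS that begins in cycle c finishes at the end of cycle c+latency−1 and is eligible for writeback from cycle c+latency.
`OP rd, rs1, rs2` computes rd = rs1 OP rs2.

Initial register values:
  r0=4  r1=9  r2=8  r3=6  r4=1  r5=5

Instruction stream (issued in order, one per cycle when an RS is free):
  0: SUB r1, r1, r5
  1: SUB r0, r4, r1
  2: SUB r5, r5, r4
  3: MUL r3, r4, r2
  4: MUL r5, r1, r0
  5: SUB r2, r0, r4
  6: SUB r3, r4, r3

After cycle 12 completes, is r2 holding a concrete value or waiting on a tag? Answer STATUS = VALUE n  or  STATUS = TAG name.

cycle 1: issue SUB r1<-Add1 // r0:4,r1:Add1,r2:8,r3:6,r4:1,r5:5
cycle 2: issue SUB r0<-Add2 // r0:Add2,r1:Add1,r2:8,r3:6,r4:1,r5:5
cycle 3: stall // r0:Add2,r1:Add1,r2:8,r3:6,r4:1,r5:5
cycle 4: CDB Add1=4; issue SUB r5<-Add1 // r0:Add2,r1:4,r2:8,r3:6,r4:1,r5:Add1
cycle 5: issue MUL r3<-Mul1 // r0:Add2,r1:4,r2:8,r3:Mul1,r4:1,r5:Add1
cycle 6: issue MUL r5<-Mul2 // r0:Add2,r1:4,r2:8,r3:Mul1,r4:1,r5:Mul2
cycle 7: CDB Add1=4; issue SUB r2<-Add1 // r0:Add2,r1:4,r2:Add1,r3:Mul1,r4:1,r5:Mul2
cycle 8: CDB Add2=-3; issue SUB r3<-Add2 // r0:-3,r1:4,r2:Add1,r3:Add2,r4:1,r5:Mul2
cycle 9: CDB Mul1=8 // r0:-3,r1:4,r2:Add1,r3:Add2,r4:1,r5:Mul2
cycle 10: - // r0:-3,r1:4,r2:Add1,r3:Add2,r4:1,r5:Mul2
cycle 11: CDB Add1=-4 // r0:-3,r1:4,r2:-4,r3:Add2,r4:1,r5:Mul2
cycle 12: CDB Add2=-7 // r0:-3,r1:4,r2:-4,r3:-7,r4:1,r5:Mul2

STATUS = VALUE -4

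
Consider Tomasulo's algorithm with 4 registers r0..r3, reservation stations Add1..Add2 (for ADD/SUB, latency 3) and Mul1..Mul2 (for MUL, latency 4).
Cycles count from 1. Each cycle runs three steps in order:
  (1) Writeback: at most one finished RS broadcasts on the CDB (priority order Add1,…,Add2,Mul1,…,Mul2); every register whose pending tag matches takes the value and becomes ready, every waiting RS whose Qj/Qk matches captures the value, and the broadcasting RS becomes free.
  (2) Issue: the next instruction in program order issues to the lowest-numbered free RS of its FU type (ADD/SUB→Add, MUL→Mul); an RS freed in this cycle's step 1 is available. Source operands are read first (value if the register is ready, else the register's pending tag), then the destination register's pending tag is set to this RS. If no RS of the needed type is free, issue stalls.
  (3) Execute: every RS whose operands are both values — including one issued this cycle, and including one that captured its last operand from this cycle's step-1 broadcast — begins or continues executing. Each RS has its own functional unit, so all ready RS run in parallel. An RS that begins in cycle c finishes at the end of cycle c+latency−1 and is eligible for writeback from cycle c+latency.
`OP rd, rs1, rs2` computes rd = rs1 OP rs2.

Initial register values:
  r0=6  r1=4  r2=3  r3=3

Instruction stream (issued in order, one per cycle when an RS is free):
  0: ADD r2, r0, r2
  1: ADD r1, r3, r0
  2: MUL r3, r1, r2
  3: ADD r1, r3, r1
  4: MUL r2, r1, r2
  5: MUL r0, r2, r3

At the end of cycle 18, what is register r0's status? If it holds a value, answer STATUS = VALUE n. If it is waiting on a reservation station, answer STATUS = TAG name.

c1: issue ADD r2<-Add1 | r0:6,r1:4,r2:Add1,r3:3
c2: issue ADD r1<-Add2 | r0:6,r1:Add2,r2:Add1,r3:3
c3: issue MUL r3<-Mul1 | r0:6,r1:Add2,r2:Add1,r3:Mul1
c4: CDB Add1=9; issue ADD r1<-Add1 | r0:6,r1:Add1,r2:9,r3:Mul1
c5: CDB Add2=9; issue MUL r2<-Mul2 | r0:6,r1:Add1,r2:Mul2,r3:Mul1
c6: stall | r0:6,r1:Add1,r2:Mul2,r3:Mul1
c7: stall | r0:6,r1:Add1,r2:Mul2,r3:Mul1
c8: stall | r0:6,r1:Add1,r2:Mul2,r3:Mul1
c9: CDB Mul1=81; issue MUL r0<-Mul1 | r0:Mul1,r1:Add1,r2:Mul2,r3:81
c10: - | r0:Mul1,r1:Add1,r2:Mul2,r3:81
c11: - | r0:Mul1,r1:Add1,r2:Mul2,r3:81
c12: CDB Add1=90 | r0:Mul1,r1:90,r2:Mul2,r3:81
c13: - | r0:Mul1,r1:90,r2:Mul2,r3:81
c14: - | r0:Mul1,r1:90,r2:Mul2,r3:81
c15: - | r0:Mul1,r1:90,r2:Mul2,r3:81
c16: CDB Mul2=810 | r0:Mul1,r1:90,r2:810,r3:81
c17: - | r0:Mul1,r1:90,r2:810,r3:81
c18: - | r0:Mul1,r1:90,r2:810,r3:81

STATUS = TAG Mul1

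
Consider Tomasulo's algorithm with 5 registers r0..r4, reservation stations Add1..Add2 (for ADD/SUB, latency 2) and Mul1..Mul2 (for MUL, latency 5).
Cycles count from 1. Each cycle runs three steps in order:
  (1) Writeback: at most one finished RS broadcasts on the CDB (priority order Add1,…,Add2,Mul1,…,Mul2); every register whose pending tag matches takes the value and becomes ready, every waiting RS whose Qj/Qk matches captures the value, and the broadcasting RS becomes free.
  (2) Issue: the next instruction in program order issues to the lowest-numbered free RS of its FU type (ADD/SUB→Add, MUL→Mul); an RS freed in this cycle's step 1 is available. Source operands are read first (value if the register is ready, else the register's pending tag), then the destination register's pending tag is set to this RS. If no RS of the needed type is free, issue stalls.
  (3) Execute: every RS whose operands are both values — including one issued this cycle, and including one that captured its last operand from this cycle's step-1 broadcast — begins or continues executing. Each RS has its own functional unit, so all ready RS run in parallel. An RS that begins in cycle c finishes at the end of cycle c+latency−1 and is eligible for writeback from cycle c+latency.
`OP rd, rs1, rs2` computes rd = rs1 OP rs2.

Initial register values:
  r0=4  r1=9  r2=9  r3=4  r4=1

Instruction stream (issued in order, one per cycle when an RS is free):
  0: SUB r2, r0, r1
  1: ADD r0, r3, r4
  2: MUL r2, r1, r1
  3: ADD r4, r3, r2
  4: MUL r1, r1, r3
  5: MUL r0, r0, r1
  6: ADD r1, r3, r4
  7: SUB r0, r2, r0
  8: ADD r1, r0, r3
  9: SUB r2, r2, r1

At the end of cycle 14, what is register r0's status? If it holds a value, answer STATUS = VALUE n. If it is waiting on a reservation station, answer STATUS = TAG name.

STATUS = TAG Add1

cycle 1: issue SUB r2<-Add1 // r0:4,r1:9,r2:Add1,r3:4,r4:1
cycle 2: issue ADD r0<-Add2 // r0:Add2,r1:9,r2:Add1,r3:4,r4:1
cycle 3: CDB Add1=-5; issue MUL r2<-Mul1 // r0:Add2,r1:9,r2:Mul1,r3:4,r4:1
cycle 4: CDB Add2=5; issue ADD r4<-Add1 // r0:5,r1:9,r2:Mul1,r3:4,r4:Add1
cycle 5: issue MUL r1<-Mul2 // r0:5,r1:Mul2,r2:Mul1,r3:4,r4:Add1
cycle 6: stall // r0:5,r1:Mul2,r2:Mul1,r3:4,r4:Add1
cycle 7: stall // r0:5,r1:Mul2,r2:Mul1,r3:4,r4:Add1
cycle 8: CDB Mul1=81; issue MUL r0<-Mul1 // r0:Mul1,r1:Mul2,r2:81,r3:4,r4:Add1
cycle 9: issue ADD r1<-Add2 // r0:Mul1,r1:Add2,r2:81,r3:4,r4:Add1
cycle 10: CDB Add1=85; issue SUB r0<-Add1 // r0:Add1,r1:Add2,r2:81,r3:4,r4:85
cycle 11: CDB Mul2=36; stall // r0:Add1,r1:Add2,r2:81,r3:4,r4:85
cycle 12: CDB Add2=89; issue ADD r1<-Add2 // r0:Add1,r1:Add2,r2:81,r3:4,r4:85
cycle 13: stall // r0:Add1,r1:Add2,r2:81,r3:4,r4:85
cycle 14: stall // r0:Add1,r1:Add2,r2:81,r3:4,r4:85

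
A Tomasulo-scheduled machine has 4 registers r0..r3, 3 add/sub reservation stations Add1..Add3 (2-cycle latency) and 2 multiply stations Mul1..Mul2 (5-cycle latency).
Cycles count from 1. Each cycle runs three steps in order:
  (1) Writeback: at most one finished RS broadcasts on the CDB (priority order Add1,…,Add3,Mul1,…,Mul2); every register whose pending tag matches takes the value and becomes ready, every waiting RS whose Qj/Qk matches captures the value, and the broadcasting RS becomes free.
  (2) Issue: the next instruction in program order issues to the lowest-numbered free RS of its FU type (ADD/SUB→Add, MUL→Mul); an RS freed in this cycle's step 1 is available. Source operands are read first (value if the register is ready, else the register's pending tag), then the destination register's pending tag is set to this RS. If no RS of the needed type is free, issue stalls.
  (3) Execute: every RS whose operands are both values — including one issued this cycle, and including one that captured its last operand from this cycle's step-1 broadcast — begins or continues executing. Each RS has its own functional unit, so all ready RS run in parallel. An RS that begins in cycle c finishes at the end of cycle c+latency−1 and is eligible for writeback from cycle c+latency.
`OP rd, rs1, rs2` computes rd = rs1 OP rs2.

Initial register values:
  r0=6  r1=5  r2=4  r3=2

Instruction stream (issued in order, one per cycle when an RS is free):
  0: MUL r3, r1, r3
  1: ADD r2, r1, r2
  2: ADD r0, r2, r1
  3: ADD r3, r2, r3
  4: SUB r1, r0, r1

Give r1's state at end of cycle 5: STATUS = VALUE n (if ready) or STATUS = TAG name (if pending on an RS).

c1: issue MUL r3<-Mul1 | r0:6,r1:5,r2:4,r3:Mul1
c2: issue ADD r2<-Add1 | r0:6,r1:5,r2:Add1,r3:Mul1
c3: issue ADD r0<-Add2 | r0:Add2,r1:5,r2:Add1,r3:Mul1
c4: CDB Add1=9; issue ADD r3<-Add1 | r0:Add2,r1:5,r2:9,r3:Add1
c5: issue SUB r1<-Add3 | r0:Add2,r1:Add3,r2:9,r3:Add1

STATUS = TAG Add3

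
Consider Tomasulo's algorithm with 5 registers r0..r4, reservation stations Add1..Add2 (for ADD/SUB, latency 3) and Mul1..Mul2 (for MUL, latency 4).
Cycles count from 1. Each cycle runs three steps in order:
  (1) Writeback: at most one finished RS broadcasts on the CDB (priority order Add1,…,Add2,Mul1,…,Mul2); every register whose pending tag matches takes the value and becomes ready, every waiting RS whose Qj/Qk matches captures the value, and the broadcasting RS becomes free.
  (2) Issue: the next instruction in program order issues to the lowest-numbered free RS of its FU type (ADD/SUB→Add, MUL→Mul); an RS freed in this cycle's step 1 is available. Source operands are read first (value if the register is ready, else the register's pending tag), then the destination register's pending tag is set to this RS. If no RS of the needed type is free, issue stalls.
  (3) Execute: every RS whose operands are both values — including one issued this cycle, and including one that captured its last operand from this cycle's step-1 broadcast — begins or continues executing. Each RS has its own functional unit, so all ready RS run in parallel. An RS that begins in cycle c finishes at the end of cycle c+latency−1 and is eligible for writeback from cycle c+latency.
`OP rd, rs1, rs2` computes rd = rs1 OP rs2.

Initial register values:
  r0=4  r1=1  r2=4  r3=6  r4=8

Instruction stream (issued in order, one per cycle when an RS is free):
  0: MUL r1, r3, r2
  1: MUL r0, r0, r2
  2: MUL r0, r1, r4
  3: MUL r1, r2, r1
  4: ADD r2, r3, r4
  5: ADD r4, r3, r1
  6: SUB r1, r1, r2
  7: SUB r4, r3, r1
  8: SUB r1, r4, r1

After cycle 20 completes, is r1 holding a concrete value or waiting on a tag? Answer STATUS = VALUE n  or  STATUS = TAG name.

c1: issue MUL r1<-Mul1 | r0:4,r1:Mul1,r2:4,r3:6,r4:8
c2: issue MUL r0<-Mul2 | r0:Mul2,r1:Mul1,r2:4,r3:6,r4:8
c3: stall | r0:Mul2,r1:Mul1,r2:4,r3:6,r4:8
c4: stall | r0:Mul2,r1:Mul1,r2:4,r3:6,r4:8
c5: CDB Mul1=24; issue MUL r0<-Mul1 | r0:Mul1,r1:24,r2:4,r3:6,r4:8
c6: CDB Mul2=16; issue MUL r1<-Mul2 | r0:Mul1,r1:Mul2,r2:4,r3:6,r4:8
c7: issue ADD r2<-Add1 | r0:Mul1,r1:Mul2,r2:Add1,r3:6,r4:8
c8: issue ADD r4<-Add2 | r0:Mul1,r1:Mul2,r2:Add1,r3:6,r4:Add2
c9: CDB Mul1=192; stall | r0:192,r1:Mul2,r2:Add1,r3:6,r4:Add2
c10: CDB Add1=14; issue SUB r1<-Add1 | r0:192,r1:Add1,r2:14,r3:6,r4:Add2
c11: CDB Mul2=96; stall | r0:192,r1:Add1,r2:14,r3:6,r4:Add2
c12: stall | r0:192,r1:Add1,r2:14,r3:6,r4:Add2
c13: stall | r0:192,r1:Add1,r2:14,r3:6,r4:Add2
c14: CDB Add1=82; issue SUB r4<-Add1 | r0:192,r1:82,r2:14,r3:6,r4:Add1
c15: CDB Add2=102; issue SUB r1<-Add2 | r0:192,r1:Add2,r2:14,r3:6,r4:Add1
c16: - | r0:192,r1:Add2,r2:14,r3:6,r4:Add1
c17: CDB Add1=-76 | r0:192,r1:Add2,r2:14,r3:6,r4:-76
c18: - | r0:192,r1:Add2,r2:14,r3:6,r4:-76
c19: - | r0:192,r1:Add2,r2:14,r3:6,r4:-76
c20: CDB Add2=-158 | r0:192,r1:-158,r2:14,r3:6,r4:-76

STATUS = VALUE -158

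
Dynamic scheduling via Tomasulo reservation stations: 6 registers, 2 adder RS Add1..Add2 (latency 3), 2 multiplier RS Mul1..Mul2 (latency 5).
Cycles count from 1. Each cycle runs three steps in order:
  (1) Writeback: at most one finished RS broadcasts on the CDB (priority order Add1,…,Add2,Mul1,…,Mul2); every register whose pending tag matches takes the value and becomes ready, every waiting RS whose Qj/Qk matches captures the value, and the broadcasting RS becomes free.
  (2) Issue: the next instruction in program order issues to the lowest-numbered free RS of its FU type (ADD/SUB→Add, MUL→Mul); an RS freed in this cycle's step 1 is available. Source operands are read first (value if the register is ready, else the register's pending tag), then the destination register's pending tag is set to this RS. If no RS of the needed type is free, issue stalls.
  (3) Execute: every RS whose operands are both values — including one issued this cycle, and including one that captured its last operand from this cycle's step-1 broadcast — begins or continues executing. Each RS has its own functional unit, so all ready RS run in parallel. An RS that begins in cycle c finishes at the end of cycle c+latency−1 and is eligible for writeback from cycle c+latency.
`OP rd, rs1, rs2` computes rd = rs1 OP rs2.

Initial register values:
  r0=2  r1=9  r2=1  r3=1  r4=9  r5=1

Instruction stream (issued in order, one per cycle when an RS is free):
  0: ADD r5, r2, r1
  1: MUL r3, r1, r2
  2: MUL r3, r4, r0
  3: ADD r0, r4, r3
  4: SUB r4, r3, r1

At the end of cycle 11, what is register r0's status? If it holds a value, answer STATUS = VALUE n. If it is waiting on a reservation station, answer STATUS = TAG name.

cycle 1: issue ADD r5<-Add1 // r0:2,r1:9,r2:1,r3:1,r4:9,r5:Add1
cycle 2: issue MUL r3<-Mul1 // r0:2,r1:9,r2:1,r3:Mul1,r4:9,r5:Add1
cycle 3: issue MUL r3<-Mul2 // r0:2,r1:9,r2:1,r3:Mul2,r4:9,r5:Add1
cycle 4: CDB Add1=10; issue ADD r0<-Add1 // r0:Add1,r1:9,r2:1,r3:Mul2,r4:9,r5:10
cycle 5: issue SUB r4<-Add2 // r0:Add1,r1:9,r2:1,r3:Mul2,r4:Add2,r5:10
cycle 6: - // r0:Add1,r1:9,r2:1,r3:Mul2,r4:Add2,r5:10
cycle 7: CDB Mul1=9 // r0:Add1,r1:9,r2:1,r3:Mul2,r4:Add2,r5:10
cycle 8: CDB Mul2=18 // r0:Add1,r1:9,r2:1,r3:18,r4:Add2,r5:10
cycle 9: - // r0:Add1,r1:9,r2:1,r3:18,r4:Add2,r5:10
cycle 10: - // r0:Add1,r1:9,r2:1,r3:18,r4:Add2,r5:10
cycle 11: CDB Add1=27 // r0:27,r1:9,r2:1,r3:18,r4:Add2,r5:10

STATUS = VALUE 27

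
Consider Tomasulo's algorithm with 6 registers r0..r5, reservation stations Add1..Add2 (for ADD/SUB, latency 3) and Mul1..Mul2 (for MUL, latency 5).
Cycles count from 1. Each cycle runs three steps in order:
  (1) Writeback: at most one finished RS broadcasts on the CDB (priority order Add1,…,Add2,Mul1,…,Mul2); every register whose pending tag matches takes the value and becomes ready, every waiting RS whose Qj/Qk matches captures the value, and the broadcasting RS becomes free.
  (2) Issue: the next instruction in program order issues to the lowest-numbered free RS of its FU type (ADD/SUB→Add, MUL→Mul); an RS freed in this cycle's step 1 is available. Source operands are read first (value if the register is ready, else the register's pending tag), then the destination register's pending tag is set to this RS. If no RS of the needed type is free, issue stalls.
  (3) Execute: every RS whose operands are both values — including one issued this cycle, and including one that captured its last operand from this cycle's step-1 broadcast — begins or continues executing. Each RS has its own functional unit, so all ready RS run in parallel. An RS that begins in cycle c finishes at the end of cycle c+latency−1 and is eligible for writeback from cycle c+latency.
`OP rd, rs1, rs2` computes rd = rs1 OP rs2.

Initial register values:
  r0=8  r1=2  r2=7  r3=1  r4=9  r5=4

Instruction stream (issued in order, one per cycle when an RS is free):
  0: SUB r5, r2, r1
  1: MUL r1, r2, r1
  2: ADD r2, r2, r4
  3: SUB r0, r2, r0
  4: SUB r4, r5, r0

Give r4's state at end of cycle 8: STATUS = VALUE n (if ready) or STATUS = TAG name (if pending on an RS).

c1: issue SUB r5<-Add1 | r0:8,r1:2,r2:7,r3:1,r4:9,r5:Add1
c2: issue MUL r1<-Mul1 | r0:8,r1:Mul1,r2:7,r3:1,r4:9,r5:Add1
c3: issue ADD r2<-Add2 | r0:8,r1:Mul1,r2:Add2,r3:1,r4:9,r5:Add1
c4: CDB Add1=5; issue SUB r0<-Add1 | r0:Add1,r1:Mul1,r2:Add2,r3:1,r4:9,r5:5
c5: stall | r0:Add1,r1:Mul1,r2:Add2,r3:1,r4:9,r5:5
c6: CDB Add2=16; issue SUB r4<-Add2 | r0:Add1,r1:Mul1,r2:16,r3:1,r4:Add2,r5:5
c7: CDB Mul1=14 | r0:Add1,r1:14,r2:16,r3:1,r4:Add2,r5:5
c8: - | r0:Add1,r1:14,r2:16,r3:1,r4:Add2,r5:5

STATUS = TAG Add2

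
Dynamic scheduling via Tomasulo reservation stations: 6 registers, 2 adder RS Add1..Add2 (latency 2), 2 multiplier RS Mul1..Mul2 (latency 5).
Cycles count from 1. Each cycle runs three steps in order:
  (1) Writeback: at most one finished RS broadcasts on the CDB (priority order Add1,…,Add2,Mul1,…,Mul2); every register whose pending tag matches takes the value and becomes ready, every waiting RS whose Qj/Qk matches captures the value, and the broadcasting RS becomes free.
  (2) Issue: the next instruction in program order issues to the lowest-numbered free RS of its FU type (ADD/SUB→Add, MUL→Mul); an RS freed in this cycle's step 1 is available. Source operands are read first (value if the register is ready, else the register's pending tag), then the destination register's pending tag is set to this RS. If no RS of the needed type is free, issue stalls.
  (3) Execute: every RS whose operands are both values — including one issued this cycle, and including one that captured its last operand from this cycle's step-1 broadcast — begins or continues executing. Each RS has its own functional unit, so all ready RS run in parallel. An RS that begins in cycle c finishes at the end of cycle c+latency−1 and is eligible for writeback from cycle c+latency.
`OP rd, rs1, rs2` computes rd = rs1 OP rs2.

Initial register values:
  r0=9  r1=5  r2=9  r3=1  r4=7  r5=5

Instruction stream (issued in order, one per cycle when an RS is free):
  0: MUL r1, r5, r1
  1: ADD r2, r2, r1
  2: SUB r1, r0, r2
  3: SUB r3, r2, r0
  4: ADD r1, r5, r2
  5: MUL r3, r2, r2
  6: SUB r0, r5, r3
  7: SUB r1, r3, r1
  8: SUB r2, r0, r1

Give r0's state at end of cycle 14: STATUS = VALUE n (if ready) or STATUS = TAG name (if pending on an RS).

c1: issue MUL r1<-Mul1 | r0:9,r1:Mul1,r2:9,r3:1,r4:7,r5:5
c2: issue ADD r2<-Add1 | r0:9,r1:Mul1,r2:Add1,r3:1,r4:7,r5:5
c3: issue SUB r1<-Add2 | r0:9,r1:Add2,r2:Add1,r3:1,r4:7,r5:5
c4: stall | r0:9,r1:Add2,r2:Add1,r3:1,r4:7,r5:5
c5: stall | r0:9,r1:Add2,r2:Add1,r3:1,r4:7,r5:5
c6: CDB Mul1=25; stall | r0:9,r1:Add2,r2:Add1,r3:1,r4:7,r5:5
c7: stall | r0:9,r1:Add2,r2:Add1,r3:1,r4:7,r5:5
c8: CDB Add1=34; issue SUB r3<-Add1 | r0:9,r1:Add2,r2:34,r3:Add1,r4:7,r5:5
c9: stall | r0:9,r1:Add2,r2:34,r3:Add1,r4:7,r5:5
c10: CDB Add1=25; issue ADD r1<-Add1 | r0:9,r1:Add1,r2:34,r3:25,r4:7,r5:5
c11: CDB Add2=-25; issue MUL r3<-Mul1 | r0:9,r1:Add1,r2:34,r3:Mul1,r4:7,r5:5
c12: CDB Add1=39; issue SUB r0<-Add1 | r0:Add1,r1:39,r2:34,r3:Mul1,r4:7,r5:5
c13: issue SUB r1<-Add2 | r0:Add1,r1:Add2,r2:34,r3:Mul1,r4:7,r5:5
c14: stall | r0:Add1,r1:Add2,r2:34,r3:Mul1,r4:7,r5:5

STATUS = TAG Add1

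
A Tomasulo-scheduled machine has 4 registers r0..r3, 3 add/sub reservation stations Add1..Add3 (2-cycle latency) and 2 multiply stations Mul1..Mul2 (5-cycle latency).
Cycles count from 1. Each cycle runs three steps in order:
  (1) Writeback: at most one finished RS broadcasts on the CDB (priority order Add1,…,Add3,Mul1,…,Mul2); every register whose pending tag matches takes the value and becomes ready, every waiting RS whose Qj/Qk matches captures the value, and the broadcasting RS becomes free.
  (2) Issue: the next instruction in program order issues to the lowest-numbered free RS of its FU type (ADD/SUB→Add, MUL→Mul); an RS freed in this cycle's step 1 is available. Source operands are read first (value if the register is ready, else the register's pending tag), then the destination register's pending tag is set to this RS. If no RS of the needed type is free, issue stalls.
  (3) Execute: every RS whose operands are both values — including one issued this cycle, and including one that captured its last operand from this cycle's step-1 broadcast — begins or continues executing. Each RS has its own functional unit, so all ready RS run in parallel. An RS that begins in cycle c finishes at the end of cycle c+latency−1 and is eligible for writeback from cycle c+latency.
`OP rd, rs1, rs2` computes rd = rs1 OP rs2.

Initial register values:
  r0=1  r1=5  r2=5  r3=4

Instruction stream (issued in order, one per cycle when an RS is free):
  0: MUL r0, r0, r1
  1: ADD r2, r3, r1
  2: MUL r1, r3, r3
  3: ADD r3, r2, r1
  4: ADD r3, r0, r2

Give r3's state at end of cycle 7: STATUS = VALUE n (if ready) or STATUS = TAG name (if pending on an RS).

STATUS = TAG Add2

cycle 1: issue MUL r0<-Mul1 // r0:Mul1,r1:5,r2:5,r3:4
cycle 2: issue ADD r2<-Add1 // r0:Mul1,r1:5,r2:Add1,r3:4
cycle 3: issue MUL r1<-Mul2 // r0:Mul1,r1:Mul2,r2:Add1,r3:4
cycle 4: CDB Add1=9; issue ADD r3<-Add1 // r0:Mul1,r1:Mul2,r2:9,r3:Add1
cycle 5: issue ADD r3<-Add2 // r0:Mul1,r1:Mul2,r2:9,r3:Add2
cycle 6: CDB Mul1=5 // r0:5,r1:Mul2,r2:9,r3:Add2
cycle 7: - // r0:5,r1:Mul2,r2:9,r3:Add2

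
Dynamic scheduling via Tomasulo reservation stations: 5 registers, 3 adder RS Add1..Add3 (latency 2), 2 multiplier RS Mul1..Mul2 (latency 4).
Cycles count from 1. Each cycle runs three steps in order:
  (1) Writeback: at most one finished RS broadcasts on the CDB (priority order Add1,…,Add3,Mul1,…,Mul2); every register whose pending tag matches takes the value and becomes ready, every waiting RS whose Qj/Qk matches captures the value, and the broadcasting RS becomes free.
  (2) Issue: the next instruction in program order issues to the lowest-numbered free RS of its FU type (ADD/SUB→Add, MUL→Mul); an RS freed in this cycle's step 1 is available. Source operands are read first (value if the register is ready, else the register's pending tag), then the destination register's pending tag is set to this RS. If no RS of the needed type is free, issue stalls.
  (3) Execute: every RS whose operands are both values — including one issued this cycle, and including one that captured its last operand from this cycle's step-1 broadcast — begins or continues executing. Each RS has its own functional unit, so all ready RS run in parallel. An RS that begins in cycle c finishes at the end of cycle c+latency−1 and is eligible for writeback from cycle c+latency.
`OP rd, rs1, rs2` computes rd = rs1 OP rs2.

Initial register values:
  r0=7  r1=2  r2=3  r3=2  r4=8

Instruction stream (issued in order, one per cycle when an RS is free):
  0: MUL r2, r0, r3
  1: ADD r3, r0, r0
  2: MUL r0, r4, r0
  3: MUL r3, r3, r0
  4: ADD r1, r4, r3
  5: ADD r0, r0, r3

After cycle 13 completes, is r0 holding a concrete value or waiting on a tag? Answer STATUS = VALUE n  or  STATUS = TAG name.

cycle 1: issue MUL r2<-Mul1 // r0:7,r1:2,r2:Mul1,r3:2,r4:8
cycle 2: issue ADD r3<-Add1 // r0:7,r1:2,r2:Mul1,r3:Add1,r4:8
cycle 3: issue MUL r0<-Mul2 // r0:Mul2,r1:2,r2:Mul1,r3:Add1,r4:8
cycle 4: CDB Add1=14; stall // r0:Mul2,r1:2,r2:Mul1,r3:14,r4:8
cycle 5: CDB Mul1=14; issue MUL r3<-Mul1 // r0:Mul2,r1:2,r2:14,r3:Mul1,r4:8
cycle 6: issue ADD r1<-Add1 // r0:Mul2,r1:Add1,r2:14,r3:Mul1,r4:8
cycle 7: CDB Mul2=56; issue ADD r0<-Add2 // r0:Add2,r1:Add1,r2:14,r3:Mul1,r4:8
cycle 8: - // r0:Add2,r1:Add1,r2:14,r3:Mul1,r4:8
cycle 9: - // r0:Add2,r1:Add1,r2:14,r3:Mul1,r4:8
cycle 10: - // r0:Add2,r1:Add1,r2:14,r3:Mul1,r4:8
cycle 11: CDB Mul1=784 // r0:Add2,r1:Add1,r2:14,r3:784,r4:8
cycle 12: - // r0:Add2,r1:Add1,r2:14,r3:784,r4:8
cycle 13: CDB Add1=792 // r0:Add2,r1:792,r2:14,r3:784,r4:8

STATUS = TAG Add2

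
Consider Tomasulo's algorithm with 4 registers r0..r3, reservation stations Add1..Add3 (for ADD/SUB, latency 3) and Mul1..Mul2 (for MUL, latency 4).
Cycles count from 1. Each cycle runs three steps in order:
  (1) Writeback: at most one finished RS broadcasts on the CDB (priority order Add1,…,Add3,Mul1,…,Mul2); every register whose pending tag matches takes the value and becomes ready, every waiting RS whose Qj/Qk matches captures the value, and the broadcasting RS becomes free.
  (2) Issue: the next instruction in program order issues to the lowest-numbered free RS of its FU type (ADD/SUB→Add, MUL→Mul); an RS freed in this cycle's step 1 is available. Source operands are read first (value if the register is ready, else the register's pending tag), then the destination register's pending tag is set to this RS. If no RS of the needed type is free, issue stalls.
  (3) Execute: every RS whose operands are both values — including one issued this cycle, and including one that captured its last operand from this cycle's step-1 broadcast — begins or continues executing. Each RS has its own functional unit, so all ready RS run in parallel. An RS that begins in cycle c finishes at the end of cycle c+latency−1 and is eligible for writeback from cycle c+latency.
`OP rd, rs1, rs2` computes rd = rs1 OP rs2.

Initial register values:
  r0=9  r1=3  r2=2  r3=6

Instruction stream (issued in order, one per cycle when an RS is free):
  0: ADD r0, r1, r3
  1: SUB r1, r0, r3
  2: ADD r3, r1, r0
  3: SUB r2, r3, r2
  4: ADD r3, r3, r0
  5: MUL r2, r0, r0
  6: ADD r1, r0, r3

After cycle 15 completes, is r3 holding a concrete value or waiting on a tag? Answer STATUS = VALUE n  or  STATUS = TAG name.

c1: issue ADD r0<-Add1 | r0:Add1,r1:3,r2:2,r3:6
c2: issue SUB r1<-Add2 | r0:Add1,r1:Add2,r2:2,r3:6
c3: issue ADD r3<-Add3 | r0:Add1,r1:Add2,r2:2,r3:Add3
c4: CDB Add1=9; issue SUB r2<-Add1 | r0:9,r1:Add2,r2:Add1,r3:Add3
c5: stall | r0:9,r1:Add2,r2:Add1,r3:Add3
c6: stall | r0:9,r1:Add2,r2:Add1,r3:Add3
c7: CDB Add2=3; issue ADD r3<-Add2 | r0:9,r1:3,r2:Add1,r3:Add2
c8: issue MUL r2<-Mul1 | r0:9,r1:3,r2:Mul1,r3:Add2
c9: stall | r0:9,r1:3,r2:Mul1,r3:Add2
c10: CDB Add3=12; issue ADD r1<-Add3 | r0:9,r1:Add3,r2:Mul1,r3:Add2
c11: - | r0:9,r1:Add3,r2:Mul1,r3:Add2
c12: CDB Mul1=81 | r0:9,r1:Add3,r2:81,r3:Add2
c13: CDB Add1=10 | r0:9,r1:Add3,r2:81,r3:Add2
c14: CDB Add2=21 | r0:9,r1:Add3,r2:81,r3:21
c15: - | r0:9,r1:Add3,r2:81,r3:21

STATUS = VALUE 21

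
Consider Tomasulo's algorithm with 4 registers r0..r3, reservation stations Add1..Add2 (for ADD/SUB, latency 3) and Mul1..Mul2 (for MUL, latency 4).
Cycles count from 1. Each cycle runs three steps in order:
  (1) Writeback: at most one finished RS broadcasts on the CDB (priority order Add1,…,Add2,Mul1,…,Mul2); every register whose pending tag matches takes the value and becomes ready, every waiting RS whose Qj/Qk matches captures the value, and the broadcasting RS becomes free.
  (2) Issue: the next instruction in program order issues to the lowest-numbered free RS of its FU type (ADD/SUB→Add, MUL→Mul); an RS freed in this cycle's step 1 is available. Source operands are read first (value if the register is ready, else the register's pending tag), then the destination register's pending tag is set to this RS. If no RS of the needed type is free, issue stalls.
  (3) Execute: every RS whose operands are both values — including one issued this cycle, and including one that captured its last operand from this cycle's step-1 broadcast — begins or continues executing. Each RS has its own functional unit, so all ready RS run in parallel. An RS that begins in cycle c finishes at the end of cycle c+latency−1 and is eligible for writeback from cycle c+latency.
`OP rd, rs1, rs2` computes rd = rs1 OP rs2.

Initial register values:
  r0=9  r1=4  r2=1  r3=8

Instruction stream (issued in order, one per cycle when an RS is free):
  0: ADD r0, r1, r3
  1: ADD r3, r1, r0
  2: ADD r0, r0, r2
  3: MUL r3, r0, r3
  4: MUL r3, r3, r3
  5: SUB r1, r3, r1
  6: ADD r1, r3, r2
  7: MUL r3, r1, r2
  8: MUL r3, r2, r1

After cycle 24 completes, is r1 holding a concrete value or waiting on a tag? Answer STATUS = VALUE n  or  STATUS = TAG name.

STATUS = VALUE 43265

c1: issue ADD r0<-Add1 | r0:Add1,r1:4,r2:1,r3:8
c2: issue ADD r3<-Add2 | r0:Add1,r1:4,r2:1,r3:Add2
c3: stall | r0:Add1,r1:4,r2:1,r3:Add2
c4: CDB Add1=12; issue ADD r0<-Add1 | r0:Add1,r1:4,r2:1,r3:Add2
c5: issue MUL r3<-Mul1 | r0:Add1,r1:4,r2:1,r3:Mul1
c6: issue MUL r3<-Mul2 | r0:Add1,r1:4,r2:1,r3:Mul2
c7: CDB Add1=13; issue SUB r1<-Add1 | r0:13,r1:Add1,r2:1,r3:Mul2
c8: CDB Add2=16; issue ADD r1<-Add2 | r0:13,r1:Add2,r2:1,r3:Mul2
c9: stall | r0:13,r1:Add2,r2:1,r3:Mul2
c10: stall | r0:13,r1:Add2,r2:1,r3:Mul2
c11: stall | r0:13,r1:Add2,r2:1,r3:Mul2
c12: CDB Mul1=208; issue MUL r3<-Mul1 | r0:13,r1:Add2,r2:1,r3:Mul1
c13: stall | r0:13,r1:Add2,r2:1,r3:Mul1
c14: stall | r0:13,r1:Add2,r2:1,r3:Mul1
c15: stall | r0:13,r1:Add2,r2:1,r3:Mul1
c16: CDB Mul2=43264; issue MUL r3<-Mul2 | r0:13,r1:Add2,r2:1,r3:Mul2
c17: - | r0:13,r1:Add2,r2:1,r3:Mul2
c18: - | r0:13,r1:Add2,r2:1,r3:Mul2
c19: CDB Add1=43260 | r0:13,r1:Add2,r2:1,r3:Mul2
c20: CDB Add2=43265 | r0:13,r1:43265,r2:1,r3:Mul2
c21: - | r0:13,r1:43265,r2:1,r3:Mul2
c22: - | r0:13,r1:43265,r2:1,r3:Mul2
c23: - | r0:13,r1:43265,r2:1,r3:Mul2
c24: CDB Mul1=43265 | r0:13,r1:43265,r2:1,r3:Mul2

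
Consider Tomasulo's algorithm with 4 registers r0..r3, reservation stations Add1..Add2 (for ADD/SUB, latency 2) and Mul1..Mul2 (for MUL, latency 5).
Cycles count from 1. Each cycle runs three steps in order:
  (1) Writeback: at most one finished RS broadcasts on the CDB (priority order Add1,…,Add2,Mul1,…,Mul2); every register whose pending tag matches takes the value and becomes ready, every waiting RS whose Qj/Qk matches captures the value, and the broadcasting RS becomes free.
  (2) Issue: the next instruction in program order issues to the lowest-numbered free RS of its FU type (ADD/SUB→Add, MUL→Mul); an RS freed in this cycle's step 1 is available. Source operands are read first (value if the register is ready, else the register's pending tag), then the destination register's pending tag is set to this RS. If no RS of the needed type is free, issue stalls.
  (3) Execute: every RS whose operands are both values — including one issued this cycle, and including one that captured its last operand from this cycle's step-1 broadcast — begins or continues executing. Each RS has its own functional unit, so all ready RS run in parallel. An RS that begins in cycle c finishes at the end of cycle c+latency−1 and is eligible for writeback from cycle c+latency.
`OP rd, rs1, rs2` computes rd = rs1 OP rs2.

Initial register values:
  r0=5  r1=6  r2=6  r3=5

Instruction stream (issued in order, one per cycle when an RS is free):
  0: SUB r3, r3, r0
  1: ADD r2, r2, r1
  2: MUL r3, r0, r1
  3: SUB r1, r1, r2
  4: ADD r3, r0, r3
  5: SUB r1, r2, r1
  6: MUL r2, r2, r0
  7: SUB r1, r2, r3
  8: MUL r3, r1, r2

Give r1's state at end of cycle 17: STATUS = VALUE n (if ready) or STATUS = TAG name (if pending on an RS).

STATUS = VALUE 25

cycle 1: issue SUB r3<-Add1 // r0:5,r1:6,r2:6,r3:Add1
cycle 2: issue ADD r2<-Add2 // r0:5,r1:6,r2:Add2,r3:Add1
cycle 3: CDB Add1=0; issue MUL r3<-Mul1 // r0:5,r1:6,r2:Add2,r3:Mul1
cycle 4: CDB Add2=12; issue SUB r1<-Add1 // r0:5,r1:Add1,r2:12,r3:Mul1
cycle 5: issue ADD r3<-Add2 // r0:5,r1:Add1,r2:12,r3:Add2
cycle 6: CDB Add1=-6; issue SUB r1<-Add1 // r0:5,r1:Add1,r2:12,r3:Add2
cycle 7: issue MUL r2<-Mul2 // r0:5,r1:Add1,r2:Mul2,r3:Add2
cycle 8: CDB Add1=18; issue SUB r1<-Add1 // r0:5,r1:Add1,r2:Mul2,r3:Add2
cycle 9: CDB Mul1=30; issue MUL r3<-Mul1 // r0:5,r1:Add1,r2:Mul2,r3:Mul1
cycle 10: - // r0:5,r1:Add1,r2:Mul2,r3:Mul1
cycle 11: CDB Add2=35 // r0:5,r1:Add1,r2:Mul2,r3:Mul1
cycle 12: CDB Mul2=60 // r0:5,r1:Add1,r2:60,r3:Mul1
cycle 13: - // r0:5,r1:Add1,r2:60,r3:Mul1
cycle 14: CDB Add1=25 // r0:5,r1:25,r2:60,r3:Mul1
cycle 15: - // r0:5,r1:25,r2:60,r3:Mul1
cycle 16: - // r0:5,r1:25,r2:60,r3:Mul1
cycle 17: - // r0:5,r1:25,r2:60,r3:Mul1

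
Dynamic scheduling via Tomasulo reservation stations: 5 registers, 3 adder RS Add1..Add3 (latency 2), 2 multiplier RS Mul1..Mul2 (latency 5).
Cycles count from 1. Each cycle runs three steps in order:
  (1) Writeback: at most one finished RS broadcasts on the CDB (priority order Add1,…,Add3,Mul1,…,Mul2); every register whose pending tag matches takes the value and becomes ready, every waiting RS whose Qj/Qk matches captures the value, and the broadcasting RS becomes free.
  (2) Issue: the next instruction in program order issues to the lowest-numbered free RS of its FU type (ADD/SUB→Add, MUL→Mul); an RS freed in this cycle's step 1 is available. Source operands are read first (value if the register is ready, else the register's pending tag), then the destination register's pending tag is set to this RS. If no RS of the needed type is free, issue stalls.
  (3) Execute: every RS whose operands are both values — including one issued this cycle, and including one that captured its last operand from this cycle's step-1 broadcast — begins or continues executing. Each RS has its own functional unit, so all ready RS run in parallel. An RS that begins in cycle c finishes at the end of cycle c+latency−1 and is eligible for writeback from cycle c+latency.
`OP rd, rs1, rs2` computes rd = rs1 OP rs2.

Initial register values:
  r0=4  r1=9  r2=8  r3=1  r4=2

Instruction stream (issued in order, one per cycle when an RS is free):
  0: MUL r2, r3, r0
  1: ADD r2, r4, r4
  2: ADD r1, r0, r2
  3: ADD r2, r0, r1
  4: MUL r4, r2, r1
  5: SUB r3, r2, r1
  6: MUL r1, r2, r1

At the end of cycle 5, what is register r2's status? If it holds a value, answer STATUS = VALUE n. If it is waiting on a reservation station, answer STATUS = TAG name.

STATUS = TAG Add1

cycle 1: issue MUL r2<-Mul1 // r0:4,r1:9,r2:Mul1,r3:1,r4:2
cycle 2: issue ADD r2<-Add1 // r0:4,r1:9,r2:Add1,r3:1,r4:2
cycle 3: issue ADD r1<-Add2 // r0:4,r1:Add2,r2:Add1,r3:1,r4:2
cycle 4: CDB Add1=4; issue ADD r2<-Add1 // r0:4,r1:Add2,r2:Add1,r3:1,r4:2
cycle 5: issue MUL r4<-Mul2 // r0:4,r1:Add2,r2:Add1,r3:1,r4:Mul2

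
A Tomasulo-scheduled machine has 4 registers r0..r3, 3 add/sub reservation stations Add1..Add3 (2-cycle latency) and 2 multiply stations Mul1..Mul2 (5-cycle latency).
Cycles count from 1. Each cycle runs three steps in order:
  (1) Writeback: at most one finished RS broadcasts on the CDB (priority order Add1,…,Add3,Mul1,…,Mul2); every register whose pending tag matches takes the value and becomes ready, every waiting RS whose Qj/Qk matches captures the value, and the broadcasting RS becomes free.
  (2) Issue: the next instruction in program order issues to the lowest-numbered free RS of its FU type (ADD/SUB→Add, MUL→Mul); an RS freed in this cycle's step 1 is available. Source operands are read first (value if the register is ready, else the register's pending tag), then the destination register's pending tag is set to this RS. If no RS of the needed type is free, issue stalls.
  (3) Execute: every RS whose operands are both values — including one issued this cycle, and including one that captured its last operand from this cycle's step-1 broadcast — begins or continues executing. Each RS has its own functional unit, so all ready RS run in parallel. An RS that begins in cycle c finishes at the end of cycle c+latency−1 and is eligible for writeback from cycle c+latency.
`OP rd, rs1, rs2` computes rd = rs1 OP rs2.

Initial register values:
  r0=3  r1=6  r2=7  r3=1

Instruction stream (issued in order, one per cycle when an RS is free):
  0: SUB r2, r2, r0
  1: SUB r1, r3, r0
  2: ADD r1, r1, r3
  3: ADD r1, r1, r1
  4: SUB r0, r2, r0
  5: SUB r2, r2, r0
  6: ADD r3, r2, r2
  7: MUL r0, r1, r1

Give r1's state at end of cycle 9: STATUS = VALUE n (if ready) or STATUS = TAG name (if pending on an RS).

c1: issue SUB r2<-Add1 | r0:3,r1:6,r2:Add1,r3:1
c2: issue SUB r1<-Add2 | r0:3,r1:Add2,r2:Add1,r3:1
c3: CDB Add1=4; issue ADD r1<-Add1 | r0:3,r1:Add1,r2:4,r3:1
c4: CDB Add2=-2; issue ADD r1<-Add2 | r0:3,r1:Add2,r2:4,r3:1
c5: issue SUB r0<-Add3 | r0:Add3,r1:Add2,r2:4,r3:1
c6: CDB Add1=-1; issue SUB r2<-Add1 | r0:Add3,r1:Add2,r2:Add1,r3:1
c7: CDB Add3=1; issue ADD r3<-Add3 | r0:1,r1:Add2,r2:Add1,r3:Add3
c8: CDB Add2=-2; issue MUL r0<-Mul1 | r0:Mul1,r1:-2,r2:Add1,r3:Add3
c9: CDB Add1=3 | r0:Mul1,r1:-2,r2:3,r3:Add3

STATUS = VALUE -2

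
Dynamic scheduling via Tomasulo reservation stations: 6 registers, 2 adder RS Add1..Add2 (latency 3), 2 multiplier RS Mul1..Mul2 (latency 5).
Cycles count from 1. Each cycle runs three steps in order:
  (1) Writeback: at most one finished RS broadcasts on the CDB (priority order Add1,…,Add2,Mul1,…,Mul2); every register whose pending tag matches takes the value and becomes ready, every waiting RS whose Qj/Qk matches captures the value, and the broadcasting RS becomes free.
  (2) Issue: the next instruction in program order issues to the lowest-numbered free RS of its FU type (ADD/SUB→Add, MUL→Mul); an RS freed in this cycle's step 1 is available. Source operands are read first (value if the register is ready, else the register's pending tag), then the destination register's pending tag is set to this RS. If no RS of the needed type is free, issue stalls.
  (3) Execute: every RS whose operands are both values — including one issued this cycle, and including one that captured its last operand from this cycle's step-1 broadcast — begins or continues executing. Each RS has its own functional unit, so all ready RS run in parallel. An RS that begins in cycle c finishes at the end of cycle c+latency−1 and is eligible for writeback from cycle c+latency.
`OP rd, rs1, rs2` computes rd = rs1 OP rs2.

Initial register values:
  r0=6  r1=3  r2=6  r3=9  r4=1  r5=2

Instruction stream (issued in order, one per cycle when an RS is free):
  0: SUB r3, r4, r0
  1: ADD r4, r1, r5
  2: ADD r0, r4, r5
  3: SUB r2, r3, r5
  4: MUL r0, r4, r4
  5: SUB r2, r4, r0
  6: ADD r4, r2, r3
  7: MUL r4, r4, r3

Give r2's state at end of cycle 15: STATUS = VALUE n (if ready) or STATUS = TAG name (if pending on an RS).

c1: issue SUB r3<-Add1 | r0:6,r1:3,r2:6,r3:Add1,r4:1,r5:2
c2: issue ADD r4<-Add2 | r0:6,r1:3,r2:6,r3:Add1,r4:Add2,r5:2
c3: stall | r0:6,r1:3,r2:6,r3:Add1,r4:Add2,r5:2
c4: CDB Add1=-5; issue ADD r0<-Add1 | r0:Add1,r1:3,r2:6,r3:-5,r4:Add2,r5:2
c5: CDB Add2=5; issue SUB r2<-Add2 | r0:Add1,r1:3,r2:Add2,r3:-5,r4:5,r5:2
c6: issue MUL r0<-Mul1 | r0:Mul1,r1:3,r2:Add2,r3:-5,r4:5,r5:2
c7: stall | r0:Mul1,r1:3,r2:Add2,r3:-5,r4:5,r5:2
c8: CDB Add1=7; issue SUB r2<-Add1 | r0:Mul1,r1:3,r2:Add1,r3:-5,r4:5,r5:2
c9: CDB Add2=-7; issue ADD r4<-Add2 | r0:Mul1,r1:3,r2:Add1,r3:-5,r4:Add2,r5:2
c10: issue MUL r4<-Mul2 | r0:Mul1,r1:3,r2:Add1,r3:-5,r4:Mul2,r5:2
c11: CDB Mul1=25 | r0:25,r1:3,r2:Add1,r3:-5,r4:Mul2,r5:2
c12: - | r0:25,r1:3,r2:Add1,r3:-5,r4:Mul2,r5:2
c13: - | r0:25,r1:3,r2:Add1,r3:-5,r4:Mul2,r5:2
c14: CDB Add1=-20 | r0:25,r1:3,r2:-20,r3:-5,r4:Mul2,r5:2
c15: - | r0:25,r1:3,r2:-20,r3:-5,r4:Mul2,r5:2

STATUS = VALUE -20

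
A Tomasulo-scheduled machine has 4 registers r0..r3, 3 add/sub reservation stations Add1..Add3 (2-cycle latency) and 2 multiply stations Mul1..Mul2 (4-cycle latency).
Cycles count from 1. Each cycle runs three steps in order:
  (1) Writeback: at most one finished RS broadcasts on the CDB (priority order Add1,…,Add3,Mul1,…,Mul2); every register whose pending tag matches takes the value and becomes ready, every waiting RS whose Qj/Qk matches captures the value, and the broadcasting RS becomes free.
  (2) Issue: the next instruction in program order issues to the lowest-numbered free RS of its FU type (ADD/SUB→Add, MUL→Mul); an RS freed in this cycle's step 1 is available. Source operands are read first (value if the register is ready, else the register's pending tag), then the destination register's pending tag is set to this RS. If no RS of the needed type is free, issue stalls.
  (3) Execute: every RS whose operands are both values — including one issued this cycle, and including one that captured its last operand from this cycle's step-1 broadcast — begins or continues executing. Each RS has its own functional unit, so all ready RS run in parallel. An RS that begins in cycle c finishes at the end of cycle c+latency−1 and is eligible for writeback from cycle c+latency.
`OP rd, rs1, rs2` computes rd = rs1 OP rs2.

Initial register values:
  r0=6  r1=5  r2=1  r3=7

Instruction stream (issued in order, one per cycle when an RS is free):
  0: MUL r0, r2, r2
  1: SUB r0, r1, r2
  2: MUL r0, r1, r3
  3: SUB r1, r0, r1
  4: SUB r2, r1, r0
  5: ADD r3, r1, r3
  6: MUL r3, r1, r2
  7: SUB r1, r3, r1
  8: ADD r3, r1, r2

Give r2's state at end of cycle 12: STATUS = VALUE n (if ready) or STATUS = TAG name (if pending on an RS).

  c1: issue MUL r0<-Mul1  regs: r0:Mul1,r1:5,r2:1,r3:7
  c2: issue SUB r0<-Add1  regs: r0:Add1,r1:5,r2:1,r3:7
  c3: issue MUL r0<-Mul2  regs: r0:Mul2,r1:5,r2:1,r3:7
  c4: CDB Add1=4; issue SUB r1<-Add1  regs: r0:Mul2,r1:Add1,r2:1,r3:7
  c5: CDB Mul1=1; issue SUB r2<-Add2  regs: r0:Mul2,r1:Add1,r2:Add2,r3:7
  c6: issue ADD r3<-Add3  regs: r0:Mul2,r1:Add1,r2:Add2,r3:Add3
  c7: CDB Mul2=35; issue MUL r3<-Mul1  regs: r0:35,r1:Add1,r2:Add2,r3:Mul1
  c8: stall  regs: r0:35,r1:Add1,r2:Add2,r3:Mul1
  c9: CDB Add1=30; issue SUB r1<-Add1  regs: r0:35,r1:Add1,r2:Add2,r3:Mul1
  c10: stall  regs: r0:35,r1:Add1,r2:Add2,r3:Mul1
  c11: CDB Add2=-5; issue ADD r3<-Add2  regs: r0:35,r1:Add1,r2:-5,r3:Add2
  c12: CDB Add3=37  regs: r0:35,r1:Add1,r2:-5,r3:Add2

STATUS = VALUE -5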